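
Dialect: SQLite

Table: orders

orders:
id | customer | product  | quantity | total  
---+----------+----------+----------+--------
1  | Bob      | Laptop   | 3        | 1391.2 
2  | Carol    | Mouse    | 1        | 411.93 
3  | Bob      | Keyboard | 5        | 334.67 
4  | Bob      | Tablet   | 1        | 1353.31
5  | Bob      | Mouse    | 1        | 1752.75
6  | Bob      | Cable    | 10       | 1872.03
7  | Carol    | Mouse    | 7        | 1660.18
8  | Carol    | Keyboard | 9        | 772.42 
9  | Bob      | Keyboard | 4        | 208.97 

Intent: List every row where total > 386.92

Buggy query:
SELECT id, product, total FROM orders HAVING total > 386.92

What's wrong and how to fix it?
Bug: This is a non-aggregate query (no GROUP BY, no aggregates), so in SQLite the HAVING clause is invalid here; a row-level condition belongs in WHERE

Fix: Use WHERE for row-level filtering

Corrected query:
SELECT id, product, total FROM orders WHERE total > 386.92

Result:
id | product  | total  
---+----------+--------
1  | Laptop   | 1391.2 
2  | Mouse    | 411.93 
4  | Tablet   | 1353.31
5  | Mouse    | 1752.75
6  | Cable    | 1872.03
7  | Mouse    | 1660.18
8  | Keyboard | 772.42 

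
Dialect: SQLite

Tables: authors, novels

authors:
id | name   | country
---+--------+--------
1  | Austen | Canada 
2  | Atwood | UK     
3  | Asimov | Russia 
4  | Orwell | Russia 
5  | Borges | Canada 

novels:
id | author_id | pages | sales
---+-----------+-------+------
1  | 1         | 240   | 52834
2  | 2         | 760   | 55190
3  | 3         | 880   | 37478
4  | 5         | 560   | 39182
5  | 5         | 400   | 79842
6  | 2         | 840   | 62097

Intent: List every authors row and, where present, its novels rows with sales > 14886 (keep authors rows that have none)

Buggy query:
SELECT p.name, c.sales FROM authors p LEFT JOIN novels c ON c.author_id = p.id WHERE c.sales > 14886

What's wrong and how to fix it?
Bug: Filtering c.sales in WHERE discards the NULL rows produced by LEFT JOIN, turning it into an inner join

Fix: Move the right-table condition into the ON clause so unmatched parents are kept

Corrected query:
SELECT p.name, c.sales FROM authors p LEFT JOIN novels c ON c.author_id = p.id AND c.sales > 14886

Result:
name   | sales
-------+------
Austen | 52834
Atwood | 55190
Atwood | 62097
Asimov | 37478
Orwell | NULL 
Borges | 39182
Borges | 79842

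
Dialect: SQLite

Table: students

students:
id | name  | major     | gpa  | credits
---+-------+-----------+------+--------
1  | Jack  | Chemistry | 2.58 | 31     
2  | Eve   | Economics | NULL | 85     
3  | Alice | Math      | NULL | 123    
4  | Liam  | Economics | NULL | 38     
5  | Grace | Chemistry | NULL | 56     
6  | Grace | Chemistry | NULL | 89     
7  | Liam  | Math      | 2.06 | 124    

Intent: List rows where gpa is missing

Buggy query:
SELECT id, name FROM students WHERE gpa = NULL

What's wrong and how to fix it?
Bug: '= NULL' is always unknown in SQL three-valued logic, so no rows match

Fix: Replace '= NULL' with 'IS NULL'

Corrected query:
SELECT id, name FROM students WHERE gpa IS NULL

Result:
id | name 
---+------
2  | Eve  
3  | Alice
4  | Liam 
5  | Grace
6  | Grace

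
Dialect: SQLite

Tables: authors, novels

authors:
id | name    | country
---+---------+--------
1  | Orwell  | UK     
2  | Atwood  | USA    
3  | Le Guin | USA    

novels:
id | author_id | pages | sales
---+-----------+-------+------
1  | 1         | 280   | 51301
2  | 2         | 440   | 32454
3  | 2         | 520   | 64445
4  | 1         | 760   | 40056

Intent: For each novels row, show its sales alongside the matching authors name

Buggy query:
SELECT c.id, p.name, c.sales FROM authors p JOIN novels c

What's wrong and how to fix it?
Bug: JOIN with no ON clause produces a cartesian product; every novels row pairs with every authors row

Fix: Add ON c.author_id = p.id to the JOIN

Corrected query:
SELECT c.id, p.name, c.sales FROM authors p JOIN novels c ON c.author_id = p.id

Result:
id | name   | sales
---+--------+------
1  | Orwell | 51301
2  | Atwood | 32454
3  | Atwood | 64445
4  | Orwell | 40056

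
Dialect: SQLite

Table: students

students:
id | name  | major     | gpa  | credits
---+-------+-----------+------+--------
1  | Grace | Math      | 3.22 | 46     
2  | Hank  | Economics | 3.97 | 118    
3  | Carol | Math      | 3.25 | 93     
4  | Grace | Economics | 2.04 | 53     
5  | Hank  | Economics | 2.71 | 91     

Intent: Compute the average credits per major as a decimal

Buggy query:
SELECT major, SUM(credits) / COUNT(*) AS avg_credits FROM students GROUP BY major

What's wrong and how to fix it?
Bug: Both operands are integers, so '/' performs integer division and truncates

Fix: Multiply by 1.0 (or CAST to REAL) to force floating-point division

Corrected query:
SELECT major, SUM(credits) * 1.0 / COUNT(*) AS avg_credits FROM students GROUP BY major

Result:
major     | avg_credits
----------+------------
Economics | 87.333333  
Math      | 69.5       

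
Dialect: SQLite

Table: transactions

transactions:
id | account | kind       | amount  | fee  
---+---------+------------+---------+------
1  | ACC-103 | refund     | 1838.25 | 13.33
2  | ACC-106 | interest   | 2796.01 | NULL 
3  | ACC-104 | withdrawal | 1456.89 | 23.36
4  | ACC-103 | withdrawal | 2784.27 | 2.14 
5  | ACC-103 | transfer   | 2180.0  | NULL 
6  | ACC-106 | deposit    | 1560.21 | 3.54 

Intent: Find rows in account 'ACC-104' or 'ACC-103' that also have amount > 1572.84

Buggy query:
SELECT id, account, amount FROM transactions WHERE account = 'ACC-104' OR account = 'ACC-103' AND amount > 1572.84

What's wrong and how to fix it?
Bug: Without parentheses, AND is evaluated before OR, so the amount filter only applies to the 'ACC-103' branch

Fix: Group the OR with parentheses (or use IN), then AND the threshold

Corrected query:
SELECT id, account, amount FROM transactions WHERE (account = 'ACC-104' OR account = 'ACC-103') AND amount > 1572.84

Result:
id | account | amount 
---+---------+--------
1  | ACC-103 | 1838.25
4  | ACC-103 | 2784.27
5  | ACC-103 | 2180   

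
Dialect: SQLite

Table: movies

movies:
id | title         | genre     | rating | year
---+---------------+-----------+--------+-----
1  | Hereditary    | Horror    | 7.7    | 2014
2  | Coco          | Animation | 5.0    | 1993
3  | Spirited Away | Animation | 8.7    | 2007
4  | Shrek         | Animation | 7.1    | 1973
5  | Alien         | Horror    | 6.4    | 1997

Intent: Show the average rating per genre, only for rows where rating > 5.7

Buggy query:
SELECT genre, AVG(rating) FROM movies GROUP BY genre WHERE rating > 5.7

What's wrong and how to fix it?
Bug: Row-level WHERE must come before GROUP BY in the clause order

Fix: Move the WHERE clause before GROUP BY

Corrected query:
SELECT genre, AVG(rating) FROM movies WHERE rating > 5.7 GROUP BY genre

Result:
genre     | AVG(rating)
----------+------------
Animation | 7.9        
Horror    | 7.05       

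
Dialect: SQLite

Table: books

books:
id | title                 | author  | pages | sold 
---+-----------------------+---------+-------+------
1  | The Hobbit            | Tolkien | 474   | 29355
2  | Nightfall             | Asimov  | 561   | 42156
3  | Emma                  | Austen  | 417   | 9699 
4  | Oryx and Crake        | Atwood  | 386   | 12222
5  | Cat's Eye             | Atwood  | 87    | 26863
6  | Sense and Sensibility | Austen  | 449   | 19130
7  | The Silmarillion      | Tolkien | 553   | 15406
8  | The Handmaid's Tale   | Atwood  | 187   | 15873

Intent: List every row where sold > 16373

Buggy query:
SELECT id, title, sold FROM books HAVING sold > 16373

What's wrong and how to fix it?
Bug: HAVING filters the output of aggregation, but this query has no GROUP BY and no aggregate functions, so SQLite rejects it (HAVING clause on a non-aggregate query); the condition here is per row

Fix: Replace HAVING with WHERE since the condition applies to individual rows

Corrected query:
SELECT id, title, sold FROM books WHERE sold > 16373

Result:
id | title                 | sold 
---+-----------------------+------
1  | The Hobbit            | 29355
2  | Nightfall             | 42156
5  | Cat's Eye             | 26863
6  | Sense and Sensibility | 19130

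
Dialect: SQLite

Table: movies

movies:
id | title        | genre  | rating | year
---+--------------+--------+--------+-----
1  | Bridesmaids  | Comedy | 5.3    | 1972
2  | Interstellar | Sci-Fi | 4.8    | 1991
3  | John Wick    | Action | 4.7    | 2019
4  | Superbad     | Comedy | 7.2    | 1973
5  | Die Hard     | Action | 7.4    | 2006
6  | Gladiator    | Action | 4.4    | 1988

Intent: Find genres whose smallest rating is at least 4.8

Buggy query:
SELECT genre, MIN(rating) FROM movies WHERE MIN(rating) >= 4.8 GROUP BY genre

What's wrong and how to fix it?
Bug: Aggregates like MIN are computed per group after WHERE runs

Fix: Use HAVING for the per-group MIN condition

Corrected query:
SELECT genre, MIN(rating) FROM movies GROUP BY genre HAVING MIN(rating) >= 4.8

Result:
genre  | MIN(rating)
-------+------------
Comedy | 5.3        
Sci-Fi | 4.8        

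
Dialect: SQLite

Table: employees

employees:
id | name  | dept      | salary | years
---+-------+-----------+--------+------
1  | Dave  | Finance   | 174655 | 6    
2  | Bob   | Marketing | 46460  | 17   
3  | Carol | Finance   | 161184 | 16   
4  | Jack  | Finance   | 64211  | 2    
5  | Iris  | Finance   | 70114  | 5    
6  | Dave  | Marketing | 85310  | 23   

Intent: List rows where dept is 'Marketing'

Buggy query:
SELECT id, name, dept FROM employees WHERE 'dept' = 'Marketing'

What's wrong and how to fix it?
Bug: 'dept' in single quotes is a string literal, not the column; the comparison is literal-vs-literal and never true

Fix: Reference the column as dept without single quotes

Corrected query:
SELECT id, name, dept FROM employees WHERE dept = 'Marketing'

Result:
id | name | dept     
---+------+----------
2  | Bob  | Marketing
6  | Dave | Marketing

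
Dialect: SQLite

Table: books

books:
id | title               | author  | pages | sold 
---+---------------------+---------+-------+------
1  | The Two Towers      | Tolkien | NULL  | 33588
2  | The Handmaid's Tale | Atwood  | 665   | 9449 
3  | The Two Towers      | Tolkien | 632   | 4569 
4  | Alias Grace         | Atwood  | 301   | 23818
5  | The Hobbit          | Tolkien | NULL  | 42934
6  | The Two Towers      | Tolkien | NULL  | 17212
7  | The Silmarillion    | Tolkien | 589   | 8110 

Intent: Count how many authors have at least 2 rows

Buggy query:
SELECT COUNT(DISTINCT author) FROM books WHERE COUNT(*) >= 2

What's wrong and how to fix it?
Bug: WHERE filters individual rows, not groups, so a group-level COUNT is invalid there

Fix: Use a subquery that GROUPs and filters with HAVING, then count its rows

Corrected query:
SELECT COUNT(*) FROM (SELECT author FROM books GROUP BY author HAVING COUNT(*) >= 2)

Result:
COUNT(*)
--------
2       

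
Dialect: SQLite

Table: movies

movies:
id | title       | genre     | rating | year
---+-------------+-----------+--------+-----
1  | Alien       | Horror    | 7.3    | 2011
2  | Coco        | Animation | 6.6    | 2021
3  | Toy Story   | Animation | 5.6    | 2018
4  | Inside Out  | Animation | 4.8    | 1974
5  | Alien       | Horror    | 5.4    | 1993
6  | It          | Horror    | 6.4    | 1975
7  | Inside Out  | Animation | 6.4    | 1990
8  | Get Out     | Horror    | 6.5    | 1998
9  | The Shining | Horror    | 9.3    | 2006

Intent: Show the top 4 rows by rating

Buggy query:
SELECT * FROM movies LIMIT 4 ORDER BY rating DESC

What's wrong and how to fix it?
Bug: ORDER BY cannot follow LIMIT; LIMIT is the final clause

Fix: Swap the clauses: ORDER BY first, then LIMIT

Corrected query:
SELECT * FROM movies ORDER BY rating DESC LIMIT 4

Result:
id | title       | genre     | rating | year
---+-------------+-----------+--------+-----
9  | The Shining | Horror    | 9.3    | 2006
1  | Alien       | Horror    | 7.3    | 2011
2  | Coco        | Animation | 6.6    | 2021
8  | Get Out     | Horror    | 6.5    | 1998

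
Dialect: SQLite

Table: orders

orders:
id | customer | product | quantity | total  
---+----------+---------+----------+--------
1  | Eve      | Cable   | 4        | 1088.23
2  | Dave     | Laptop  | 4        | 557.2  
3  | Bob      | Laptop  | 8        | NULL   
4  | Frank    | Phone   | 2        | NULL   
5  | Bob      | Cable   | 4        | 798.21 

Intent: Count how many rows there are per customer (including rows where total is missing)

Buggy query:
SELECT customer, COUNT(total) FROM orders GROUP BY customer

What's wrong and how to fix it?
Bug: COUNT(column) counts non-NULL values only; rows with NULL total aren't counted

Fix: Replace COUNT(total) with COUNT(*)

Corrected query:
SELECT customer, COUNT(*) FROM orders GROUP BY customer

Result:
customer | COUNT(*)
---------+---------
Bob      | 2       
Dave     | 1       
Eve      | 1       
Frank    | 1       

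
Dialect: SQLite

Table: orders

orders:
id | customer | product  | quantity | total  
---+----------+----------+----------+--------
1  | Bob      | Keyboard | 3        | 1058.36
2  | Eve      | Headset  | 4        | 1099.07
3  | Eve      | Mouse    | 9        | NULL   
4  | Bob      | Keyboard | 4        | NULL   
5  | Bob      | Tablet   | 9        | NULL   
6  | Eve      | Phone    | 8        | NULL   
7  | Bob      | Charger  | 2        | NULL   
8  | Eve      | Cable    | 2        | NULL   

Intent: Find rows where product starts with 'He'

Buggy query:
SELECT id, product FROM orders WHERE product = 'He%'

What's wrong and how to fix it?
Bug: Wildcards only work with LIKE; '=' treats '%' as a literal character

Fix: Use LIKE for wildcard pattern matching

Corrected query:
SELECT id, product FROM orders WHERE product LIKE 'He%'

Result:
id | product
---+--------
2  | Headset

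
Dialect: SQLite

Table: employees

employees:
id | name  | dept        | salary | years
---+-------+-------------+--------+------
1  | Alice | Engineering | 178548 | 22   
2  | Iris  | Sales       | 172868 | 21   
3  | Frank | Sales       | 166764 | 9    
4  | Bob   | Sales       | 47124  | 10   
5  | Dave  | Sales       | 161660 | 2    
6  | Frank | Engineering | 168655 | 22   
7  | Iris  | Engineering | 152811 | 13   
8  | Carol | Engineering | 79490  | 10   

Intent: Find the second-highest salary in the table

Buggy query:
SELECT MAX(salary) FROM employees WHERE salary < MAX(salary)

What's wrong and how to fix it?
Bug: The inner MAX is an aggregate inside WHERE, which is not allowed

Fix: Compute the overall MAX in a subquery, then take MAX of rows below it

Corrected query:
SELECT MAX(salary) FROM employees WHERE salary < (SELECT MAX(salary) FROM employees)

Result:
MAX(salary)
-----------
172868     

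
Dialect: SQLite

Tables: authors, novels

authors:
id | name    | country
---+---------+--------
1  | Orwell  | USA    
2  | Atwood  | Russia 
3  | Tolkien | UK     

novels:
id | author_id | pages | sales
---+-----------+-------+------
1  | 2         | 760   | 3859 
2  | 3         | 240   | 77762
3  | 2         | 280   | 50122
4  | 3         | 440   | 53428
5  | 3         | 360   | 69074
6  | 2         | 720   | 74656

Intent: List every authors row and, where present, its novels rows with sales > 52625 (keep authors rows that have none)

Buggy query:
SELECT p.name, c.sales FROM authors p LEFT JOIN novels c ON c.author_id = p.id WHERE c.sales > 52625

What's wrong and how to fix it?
Bug: A WHERE condition on the right-hand table after LEFT JOIN drops unmatched parents

Fix: Move the right-table condition into the ON clause so unmatched parents are kept

Corrected query:
SELECT p.name, c.sales FROM authors p LEFT JOIN novels c ON c.author_id = p.id AND c.sales > 52625

Result:
name    | sales
--------+------
Orwell  | NULL 
Atwood  | 74656
Tolkien | 53428
Tolkien | 69074
Tolkien | 77762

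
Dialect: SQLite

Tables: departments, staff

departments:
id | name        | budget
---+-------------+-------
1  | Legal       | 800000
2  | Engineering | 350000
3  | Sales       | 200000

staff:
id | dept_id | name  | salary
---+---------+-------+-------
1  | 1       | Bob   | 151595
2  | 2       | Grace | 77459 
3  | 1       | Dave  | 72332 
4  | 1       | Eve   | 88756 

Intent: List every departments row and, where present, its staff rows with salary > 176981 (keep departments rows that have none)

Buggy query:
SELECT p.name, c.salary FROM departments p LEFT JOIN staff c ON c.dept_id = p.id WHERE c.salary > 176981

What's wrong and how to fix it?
Bug: A WHERE condition on the right-hand table after LEFT JOIN drops unmatched parents

Fix: Move the right-table condition into the ON clause so unmatched parents are kept

Corrected query:
SELECT p.name, c.salary FROM departments p LEFT JOIN staff c ON c.dept_id = p.id AND c.salary > 176981

Result:
name        | salary
------------+-------
Legal       | NULL  
Engineering | NULL  
Sales       | NULL  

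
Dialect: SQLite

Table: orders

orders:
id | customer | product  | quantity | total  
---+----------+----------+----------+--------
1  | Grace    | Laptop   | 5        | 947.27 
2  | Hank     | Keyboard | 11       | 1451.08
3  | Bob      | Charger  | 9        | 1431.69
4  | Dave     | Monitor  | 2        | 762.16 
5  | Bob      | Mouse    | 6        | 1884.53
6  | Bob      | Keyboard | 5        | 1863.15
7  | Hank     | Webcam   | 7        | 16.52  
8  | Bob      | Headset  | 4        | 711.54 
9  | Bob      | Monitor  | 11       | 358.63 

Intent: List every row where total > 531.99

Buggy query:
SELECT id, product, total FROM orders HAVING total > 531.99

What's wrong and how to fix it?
Bug: This is a non-aggregate query (no GROUP BY, no aggregates), so in SQLite the HAVING clause is invalid here; a row-level condition belongs in WHERE

Fix: Replace HAVING with WHERE since the condition applies to individual rows

Corrected query:
SELECT id, product, total FROM orders WHERE total > 531.99

Result:
id | product  | total  
---+----------+--------
1  | Laptop   | 947.27 
2  | Keyboard | 1451.08
3  | Charger  | 1431.69
4  | Monitor  | 762.16 
5  | Mouse    | 1884.53
6  | Keyboard | 1863.15
8  | Headset  | 711.54 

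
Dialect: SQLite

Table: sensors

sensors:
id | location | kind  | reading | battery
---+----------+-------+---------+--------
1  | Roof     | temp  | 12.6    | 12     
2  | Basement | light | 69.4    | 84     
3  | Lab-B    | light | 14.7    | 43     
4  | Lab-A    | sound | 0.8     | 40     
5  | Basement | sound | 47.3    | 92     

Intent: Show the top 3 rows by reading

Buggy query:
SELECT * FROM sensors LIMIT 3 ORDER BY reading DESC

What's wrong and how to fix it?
Bug: ORDER BY cannot follow LIMIT; LIMIT is the final clause

Fix: Swap the clauses: ORDER BY first, then LIMIT

Corrected query:
SELECT * FROM sensors ORDER BY reading DESC LIMIT 3

Result:
id | location | kind  | reading | battery
---+----------+-------+---------+--------
2  | Basement | light | 69.4    | 84     
5  | Basement | sound | 47.3    | 92     
3  | Lab-B    | light | 14.7    | 43     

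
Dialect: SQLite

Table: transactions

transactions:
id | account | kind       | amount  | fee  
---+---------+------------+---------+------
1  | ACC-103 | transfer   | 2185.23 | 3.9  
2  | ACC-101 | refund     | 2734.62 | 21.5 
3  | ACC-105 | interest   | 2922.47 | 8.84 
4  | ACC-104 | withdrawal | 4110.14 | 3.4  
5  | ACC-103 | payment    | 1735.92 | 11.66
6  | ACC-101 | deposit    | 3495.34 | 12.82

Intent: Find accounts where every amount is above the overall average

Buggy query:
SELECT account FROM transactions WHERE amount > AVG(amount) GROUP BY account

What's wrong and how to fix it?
Bug: AVG() is an aggregate; it can't sit directly in WHERE

Fix: Compute the overall average in a scalar subquery and compare each group's MIN against it in HAVING

Corrected query:
SELECT account FROM transactions GROUP BY account HAVING MIN(amount) > (SELECT AVG(amount) FROM transactions)

Result:
account
-------
ACC-104
ACC-105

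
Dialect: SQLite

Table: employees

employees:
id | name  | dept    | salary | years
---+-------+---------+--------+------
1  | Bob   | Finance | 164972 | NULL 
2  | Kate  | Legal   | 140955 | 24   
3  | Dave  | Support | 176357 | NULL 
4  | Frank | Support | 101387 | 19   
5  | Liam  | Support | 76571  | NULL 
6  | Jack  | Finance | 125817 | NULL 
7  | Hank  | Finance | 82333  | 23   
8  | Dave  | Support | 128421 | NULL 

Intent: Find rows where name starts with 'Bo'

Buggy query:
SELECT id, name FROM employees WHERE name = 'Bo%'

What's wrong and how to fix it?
Bug: Wildcards only work with LIKE; '=' treats '%' as a literal character

Fix: Replace '=' with LIKE so 'Bo%' is treated as a pattern

Corrected query:
SELECT id, name FROM employees WHERE name LIKE 'Bo%'

Result:
id | name
---+-----
1  | Bob 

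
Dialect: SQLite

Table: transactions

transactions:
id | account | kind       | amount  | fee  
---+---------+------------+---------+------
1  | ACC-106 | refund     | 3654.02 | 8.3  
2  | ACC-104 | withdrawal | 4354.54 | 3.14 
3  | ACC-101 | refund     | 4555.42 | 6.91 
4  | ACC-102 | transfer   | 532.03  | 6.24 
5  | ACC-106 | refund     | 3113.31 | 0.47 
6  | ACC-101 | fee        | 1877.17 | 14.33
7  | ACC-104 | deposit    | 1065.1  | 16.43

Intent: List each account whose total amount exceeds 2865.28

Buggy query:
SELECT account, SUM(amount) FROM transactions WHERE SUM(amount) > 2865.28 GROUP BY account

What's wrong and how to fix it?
Bug: Aggregate functions cannot appear in a WHERE clause

Fix: Move the aggregate condition to a HAVING clause

Corrected query:
SELECT account, SUM(amount) FROM transactions GROUP BY account HAVING SUM(amount) > 2865.28

Result:
account | SUM(amount)
--------+------------
ACC-101 | 6432.59    
ACC-104 | 5419.64    
ACC-106 | 6767.33    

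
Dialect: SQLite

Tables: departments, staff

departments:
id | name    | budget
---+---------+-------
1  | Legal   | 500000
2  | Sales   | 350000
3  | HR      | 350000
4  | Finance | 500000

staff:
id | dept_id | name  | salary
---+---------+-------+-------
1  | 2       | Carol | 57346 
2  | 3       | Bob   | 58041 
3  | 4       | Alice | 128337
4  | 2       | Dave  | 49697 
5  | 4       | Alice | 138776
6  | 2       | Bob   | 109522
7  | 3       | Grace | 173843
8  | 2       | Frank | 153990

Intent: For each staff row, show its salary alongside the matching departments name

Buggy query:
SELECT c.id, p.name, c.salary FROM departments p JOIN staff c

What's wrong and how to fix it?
Bug: Missing join condition: each staff row is matched to all departments rows instead of just its own

Fix: Add ON c.dept_id = p.id to the JOIN

Corrected query:
SELECT c.id, p.name, c.salary FROM departments p JOIN staff c ON c.dept_id = p.id

Result:
id | name    | salary
---+---------+-------
1  | Sales   | 57346 
2  | HR      | 58041 
3  | Finance | 128337
4  | Sales   | 49697 
5  | Finance | 138776
6  | Sales   | 109522
7  | HR      | 173843
8  | Sales   | 153990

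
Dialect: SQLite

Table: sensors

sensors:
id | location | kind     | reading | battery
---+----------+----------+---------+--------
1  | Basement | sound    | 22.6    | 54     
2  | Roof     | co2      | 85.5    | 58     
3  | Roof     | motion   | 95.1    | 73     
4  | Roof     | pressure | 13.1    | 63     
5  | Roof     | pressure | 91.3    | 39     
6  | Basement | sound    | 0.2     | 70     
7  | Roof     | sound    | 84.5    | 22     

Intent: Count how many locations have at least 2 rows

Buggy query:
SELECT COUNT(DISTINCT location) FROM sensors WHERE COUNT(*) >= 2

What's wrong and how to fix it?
Bug: WHERE filters individual rows, not groups, so a group-level COUNT is invalid there

Fix: Use a subquery that GROUPs and filters with HAVING, then count its rows

Corrected query:
SELECT COUNT(*) FROM (SELECT location FROM sensors GROUP BY location HAVING COUNT(*) >= 2)

Result:
COUNT(*)
--------
2       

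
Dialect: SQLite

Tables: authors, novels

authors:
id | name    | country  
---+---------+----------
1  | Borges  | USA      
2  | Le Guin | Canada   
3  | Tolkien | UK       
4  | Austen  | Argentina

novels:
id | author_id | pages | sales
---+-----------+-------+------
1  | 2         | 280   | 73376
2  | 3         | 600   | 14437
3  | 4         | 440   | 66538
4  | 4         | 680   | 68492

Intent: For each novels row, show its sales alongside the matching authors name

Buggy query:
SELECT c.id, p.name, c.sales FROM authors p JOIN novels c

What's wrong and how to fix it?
Bug: Missing join condition: each novels row is matched to all authors rows instead of just its own

Fix: Specify the join condition linking the foreign key to the parent id

Corrected query:
SELECT c.id, p.name, c.sales FROM authors p JOIN novels c ON c.author_id = p.id

Result:
id | name    | sales
---+---------+------
1  | Le Guin | 73376
2  | Tolkien | 14437
3  | Austen  | 66538
4  | Austen  | 68492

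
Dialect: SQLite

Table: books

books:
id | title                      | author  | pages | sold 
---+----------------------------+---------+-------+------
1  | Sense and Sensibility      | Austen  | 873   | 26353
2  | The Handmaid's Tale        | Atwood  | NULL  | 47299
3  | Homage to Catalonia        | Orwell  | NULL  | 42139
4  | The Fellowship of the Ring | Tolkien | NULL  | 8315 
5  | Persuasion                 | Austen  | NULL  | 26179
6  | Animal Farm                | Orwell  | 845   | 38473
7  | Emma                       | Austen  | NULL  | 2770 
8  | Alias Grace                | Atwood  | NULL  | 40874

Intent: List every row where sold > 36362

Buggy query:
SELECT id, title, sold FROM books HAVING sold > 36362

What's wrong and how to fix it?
Bug: This is a non-aggregate query (no GROUP BY, no aggregates), so in SQLite the HAVING clause is invalid here; a row-level condition belongs in WHERE

Fix: Use WHERE for row-level filtering

Corrected query:
SELECT id, title, sold FROM books WHERE sold > 36362

Result:
id | title               | sold 
---+---------------------+------
2  | The Handmaid's Tale | 47299
3  | Homage to Catalonia | 42139
6  | Animal Farm         | 38473
8  | Alias Grace         | 40874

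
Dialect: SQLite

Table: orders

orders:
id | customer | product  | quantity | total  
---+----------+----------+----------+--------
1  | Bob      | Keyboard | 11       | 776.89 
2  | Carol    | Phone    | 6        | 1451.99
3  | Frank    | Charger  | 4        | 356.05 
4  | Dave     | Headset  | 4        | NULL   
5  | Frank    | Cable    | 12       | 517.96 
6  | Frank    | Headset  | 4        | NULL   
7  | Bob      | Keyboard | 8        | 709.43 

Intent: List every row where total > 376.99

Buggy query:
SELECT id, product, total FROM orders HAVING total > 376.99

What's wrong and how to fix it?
Bug: This is a non-aggregate query (no GROUP BY, no aggregates), so in SQLite the HAVING clause is invalid here; a row-level condition belongs in WHERE

Fix: Use WHERE for row-level filtering

Corrected query:
SELECT id, product, total FROM orders WHERE total > 376.99

Result:
id | product  | total  
---+----------+--------
1  | Keyboard | 776.89 
2  | Phone    | 1451.99
5  | Cable    | 517.96 
7  | Keyboard | 709.43 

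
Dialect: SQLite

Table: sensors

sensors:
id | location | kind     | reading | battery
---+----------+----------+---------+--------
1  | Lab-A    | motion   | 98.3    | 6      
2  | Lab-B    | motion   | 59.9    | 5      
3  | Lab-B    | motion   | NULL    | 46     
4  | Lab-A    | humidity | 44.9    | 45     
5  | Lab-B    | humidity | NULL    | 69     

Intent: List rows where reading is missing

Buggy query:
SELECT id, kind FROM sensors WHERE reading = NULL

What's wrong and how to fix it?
Bug: Comparing to NULL with '=' never matches; NULL = NULL is unknown, not true

Fix: Use IS NULL to test for NULL

Corrected query:
SELECT id, kind FROM sensors WHERE reading IS NULL

Result:
id | kind    
---+---------
3  | motion  
5  | humidity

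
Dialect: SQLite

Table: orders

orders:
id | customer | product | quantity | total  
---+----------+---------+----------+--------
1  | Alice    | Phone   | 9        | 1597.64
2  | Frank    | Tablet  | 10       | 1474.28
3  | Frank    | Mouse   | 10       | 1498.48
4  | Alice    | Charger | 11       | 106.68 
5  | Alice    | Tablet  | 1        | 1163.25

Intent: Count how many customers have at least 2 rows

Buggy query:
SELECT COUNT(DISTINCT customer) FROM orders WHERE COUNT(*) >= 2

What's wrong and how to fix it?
Bug: WHERE filters individual rows, not groups, so a group-level COUNT is invalid there

Fix: Use a subquery that GROUPs and filters with HAVING, then count its rows

Corrected query:
SELECT COUNT(*) FROM (SELECT customer FROM orders GROUP BY customer HAVING COUNT(*) >= 2)

Result:
COUNT(*)
--------
2       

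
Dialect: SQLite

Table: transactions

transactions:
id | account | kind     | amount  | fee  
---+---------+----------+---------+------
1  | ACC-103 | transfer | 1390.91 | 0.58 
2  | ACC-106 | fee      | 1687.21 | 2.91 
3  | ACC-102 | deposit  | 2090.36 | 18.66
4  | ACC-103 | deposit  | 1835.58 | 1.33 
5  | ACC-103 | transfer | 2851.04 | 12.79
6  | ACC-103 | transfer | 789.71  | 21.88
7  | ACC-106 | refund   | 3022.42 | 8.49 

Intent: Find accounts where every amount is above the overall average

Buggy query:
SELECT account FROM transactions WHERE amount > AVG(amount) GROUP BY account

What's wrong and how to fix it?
Bug: AVG() is an aggregate; it can't sit directly in WHERE

Fix: Use a subquery for AVG and a HAVING MIN(...) filter so the condition holds for every row in the group

Corrected query:
SELECT account FROM transactions GROUP BY account HAVING MIN(amount) > (SELECT AVG(amount) FROM transactions)

Result:
account
-------
ACC-102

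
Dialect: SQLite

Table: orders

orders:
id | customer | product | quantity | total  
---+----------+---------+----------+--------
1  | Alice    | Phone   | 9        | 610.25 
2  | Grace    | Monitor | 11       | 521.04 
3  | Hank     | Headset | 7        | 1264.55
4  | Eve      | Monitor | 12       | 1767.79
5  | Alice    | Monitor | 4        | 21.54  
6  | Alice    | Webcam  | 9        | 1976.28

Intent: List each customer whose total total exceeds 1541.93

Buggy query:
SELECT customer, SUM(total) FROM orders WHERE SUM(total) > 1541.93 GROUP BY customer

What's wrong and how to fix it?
Bug: WHERE runs before GROUP BY, so aggregates aren't available there

Fix: Use HAVING (which filters groups after aggregation) instead of WHERE

Corrected query:
SELECT customer, SUM(total) FROM orders GROUP BY customer HAVING SUM(total) > 1541.93

Result:
customer | SUM(total)
---------+-----------
Alice    | 2608.07   
Eve      | 1767.79   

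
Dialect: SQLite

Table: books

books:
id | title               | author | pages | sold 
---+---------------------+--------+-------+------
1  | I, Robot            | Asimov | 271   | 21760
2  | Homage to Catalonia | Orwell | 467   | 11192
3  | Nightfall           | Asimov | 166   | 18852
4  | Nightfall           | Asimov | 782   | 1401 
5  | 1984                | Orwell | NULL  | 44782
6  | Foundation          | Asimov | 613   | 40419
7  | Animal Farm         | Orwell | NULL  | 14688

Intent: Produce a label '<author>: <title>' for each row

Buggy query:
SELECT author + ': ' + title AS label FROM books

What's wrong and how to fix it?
Bug: SQLite uses || for string concatenation; + coerces text to numbers (yielding 0)

Fix: Replace + with || to concatenate text

Corrected query:
SELECT author || ': ' || title AS label FROM books

Result:
label                      
---------------------------
Asimov: I, Robot           
Orwell: Homage to Catalonia
Asimov: Nightfall          
Asimov: Nightfall          
Orwell: 1984               
Asimov: Foundation         
Orwell: Animal Farm        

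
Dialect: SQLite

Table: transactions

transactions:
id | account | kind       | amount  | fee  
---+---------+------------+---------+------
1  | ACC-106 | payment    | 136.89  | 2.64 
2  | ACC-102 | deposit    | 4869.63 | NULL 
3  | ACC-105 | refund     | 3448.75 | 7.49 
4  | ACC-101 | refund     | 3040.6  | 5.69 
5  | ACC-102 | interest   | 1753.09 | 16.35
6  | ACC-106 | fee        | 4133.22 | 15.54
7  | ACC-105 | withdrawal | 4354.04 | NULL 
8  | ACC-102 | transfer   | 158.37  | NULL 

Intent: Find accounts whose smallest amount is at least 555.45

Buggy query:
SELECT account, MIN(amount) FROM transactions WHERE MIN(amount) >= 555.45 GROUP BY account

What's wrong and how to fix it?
Bug: Aggregates like MIN are computed per group after WHERE runs

Fix: Replace WHERE with HAVING after the GROUP BY

Corrected query:
SELECT account, MIN(amount) FROM transactions GROUP BY account HAVING MIN(amount) >= 555.45

Result:
account | MIN(amount)
--------+------------
ACC-101 | 3040.6     
ACC-105 | 3448.75    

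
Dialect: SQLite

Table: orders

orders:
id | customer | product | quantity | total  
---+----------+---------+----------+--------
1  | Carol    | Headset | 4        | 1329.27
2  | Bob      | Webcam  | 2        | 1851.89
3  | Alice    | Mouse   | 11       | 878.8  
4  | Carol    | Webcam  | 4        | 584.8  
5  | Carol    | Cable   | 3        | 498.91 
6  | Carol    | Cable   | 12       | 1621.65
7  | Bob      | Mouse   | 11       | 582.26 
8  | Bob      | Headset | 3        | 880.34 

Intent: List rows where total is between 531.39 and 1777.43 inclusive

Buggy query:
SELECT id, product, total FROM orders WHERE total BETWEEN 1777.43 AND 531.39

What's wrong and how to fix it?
Bug: The bounds are reversed; BETWEEN a AND b requires a <= b to match anything

Fix: Write BETWEEN 531.39 AND 1777.43

Corrected query:
SELECT id, product, total FROM orders WHERE total BETWEEN 531.39 AND 1777.43

Result:
id | product | total  
---+---------+--------
1  | Headset | 1329.27
3  | Mouse   | 878.8  
4  | Webcam  | 584.8  
6  | Cable   | 1621.65
7  | Mouse   | 582.26 
8  | Headset | 880.34 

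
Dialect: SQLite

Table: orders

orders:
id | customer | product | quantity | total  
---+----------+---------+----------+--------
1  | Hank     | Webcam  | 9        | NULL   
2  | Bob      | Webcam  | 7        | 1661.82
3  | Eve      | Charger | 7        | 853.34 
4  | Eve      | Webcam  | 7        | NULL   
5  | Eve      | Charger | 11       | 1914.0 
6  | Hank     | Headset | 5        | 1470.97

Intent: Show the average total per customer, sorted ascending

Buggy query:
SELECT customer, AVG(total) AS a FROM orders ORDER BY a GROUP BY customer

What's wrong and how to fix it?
Bug: ORDER BY appears before GROUP BY; SQL clause order requires GROUP BY first

Fix: Move ORDER BY to the end, after GROUP BY

Corrected query:
SELECT customer, AVG(total) AS a FROM orders GROUP BY customer ORDER BY a

Result:
customer | a      
---------+--------
Eve      | 1383.67
Hank     | 1470.97
Bob      | 1661.82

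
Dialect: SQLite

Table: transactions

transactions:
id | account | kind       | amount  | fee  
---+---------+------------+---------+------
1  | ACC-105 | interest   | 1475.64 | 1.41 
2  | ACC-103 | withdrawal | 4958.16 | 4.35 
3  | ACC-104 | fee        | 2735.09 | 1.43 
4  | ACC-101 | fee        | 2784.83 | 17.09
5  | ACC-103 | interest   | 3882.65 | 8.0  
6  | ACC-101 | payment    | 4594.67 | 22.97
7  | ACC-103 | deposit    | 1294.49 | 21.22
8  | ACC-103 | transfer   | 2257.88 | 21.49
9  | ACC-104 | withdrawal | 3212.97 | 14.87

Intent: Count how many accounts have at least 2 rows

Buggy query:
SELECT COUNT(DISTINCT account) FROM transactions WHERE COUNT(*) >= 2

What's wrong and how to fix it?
Bug: COUNT(*) cannot appear in WHERE; the per-group count doesn't exist yet

Fix: Group first with HAVING COUNT(*) >= 2, then COUNT the resulting groups

Corrected query:
SELECT COUNT(*) FROM (SELECT account FROM transactions GROUP BY account HAVING COUNT(*) >= 2)

Result:
COUNT(*)
--------
3       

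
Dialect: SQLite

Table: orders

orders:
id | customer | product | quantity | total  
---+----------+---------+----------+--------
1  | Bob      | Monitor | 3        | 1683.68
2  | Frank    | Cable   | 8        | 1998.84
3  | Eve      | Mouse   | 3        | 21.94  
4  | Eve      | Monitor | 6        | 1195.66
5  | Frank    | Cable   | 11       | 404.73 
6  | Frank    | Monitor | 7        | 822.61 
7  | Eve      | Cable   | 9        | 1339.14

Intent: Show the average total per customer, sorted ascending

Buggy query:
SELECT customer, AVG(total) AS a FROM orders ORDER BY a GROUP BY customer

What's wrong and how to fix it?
Bug: GROUP BY must precede ORDER BY

Fix: Move ORDER BY to the end, after GROUP BY

Corrected query:
SELECT customer, AVG(total) AS a FROM orders GROUP BY customer ORDER BY a

Result:
customer | a          
---------+------------
Eve      | 852.246667 
Frank    | 1075.393333
Bob      | 1683.68    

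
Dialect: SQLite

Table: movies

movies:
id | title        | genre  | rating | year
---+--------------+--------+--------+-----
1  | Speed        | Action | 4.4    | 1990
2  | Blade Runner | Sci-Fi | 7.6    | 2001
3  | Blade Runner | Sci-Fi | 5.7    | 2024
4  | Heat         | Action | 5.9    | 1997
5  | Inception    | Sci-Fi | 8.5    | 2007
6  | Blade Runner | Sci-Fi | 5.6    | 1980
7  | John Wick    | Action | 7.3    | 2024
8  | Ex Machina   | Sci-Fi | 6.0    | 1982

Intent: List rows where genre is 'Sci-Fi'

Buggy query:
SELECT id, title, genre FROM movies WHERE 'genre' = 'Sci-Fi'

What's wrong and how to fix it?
Bug: 'genre' in single quotes is a string literal, not the column; the comparison is literal-vs-literal and never true

Fix: Remove the quotes around the column name (or use double quotes for an identifier)

Corrected query:
SELECT id, title, genre FROM movies WHERE genre = 'Sci-Fi'

Result:
id | title        | genre 
---+--------------+-------
2  | Blade Runner | Sci-Fi
3  | Blade Runner | Sci-Fi
5  | Inception    | Sci-Fi
6  | Blade Runner | Sci-Fi
8  | Ex Machina   | Sci-Fi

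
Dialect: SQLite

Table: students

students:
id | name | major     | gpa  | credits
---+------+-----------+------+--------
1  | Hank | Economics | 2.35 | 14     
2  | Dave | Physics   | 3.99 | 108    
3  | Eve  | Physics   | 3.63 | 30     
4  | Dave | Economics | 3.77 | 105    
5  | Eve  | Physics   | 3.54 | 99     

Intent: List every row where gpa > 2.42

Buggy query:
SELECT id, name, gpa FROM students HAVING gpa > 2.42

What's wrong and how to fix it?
Bug: HAVING filters the output of aggregation, but this query has no GROUP BY and no aggregate functions, so SQLite rejects it (HAVING clause on a non-aggregate query); the condition here is per row

Fix: Replace HAVING with WHERE since the condition applies to individual rows

Corrected query:
SELECT id, name, gpa FROM students WHERE gpa > 2.42

Result:
id | name | gpa 
---+------+-----
2  | Dave | 3.99
3  | Eve  | 3.63
4  | Dave | 3.77
5  | Eve  | 3.54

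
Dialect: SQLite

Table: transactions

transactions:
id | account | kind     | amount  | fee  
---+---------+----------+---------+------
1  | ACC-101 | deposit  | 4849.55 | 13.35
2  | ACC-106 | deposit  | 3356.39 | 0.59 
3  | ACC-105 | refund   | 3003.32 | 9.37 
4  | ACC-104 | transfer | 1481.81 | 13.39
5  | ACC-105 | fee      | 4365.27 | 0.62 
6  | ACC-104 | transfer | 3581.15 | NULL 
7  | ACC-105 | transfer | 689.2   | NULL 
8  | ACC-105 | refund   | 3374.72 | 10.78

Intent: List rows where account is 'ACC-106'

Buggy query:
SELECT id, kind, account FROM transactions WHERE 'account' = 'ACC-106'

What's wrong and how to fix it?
Bug: 'account' in single quotes is a string literal, not the column; the comparison is literal-vs-literal and never true

Fix: Remove the quotes around the column name (or use double quotes for an identifier)

Corrected query:
SELECT id, kind, account FROM transactions WHERE account = 'ACC-106'

Result:
id | kind    | account
---+---------+--------
2  | deposit | ACC-106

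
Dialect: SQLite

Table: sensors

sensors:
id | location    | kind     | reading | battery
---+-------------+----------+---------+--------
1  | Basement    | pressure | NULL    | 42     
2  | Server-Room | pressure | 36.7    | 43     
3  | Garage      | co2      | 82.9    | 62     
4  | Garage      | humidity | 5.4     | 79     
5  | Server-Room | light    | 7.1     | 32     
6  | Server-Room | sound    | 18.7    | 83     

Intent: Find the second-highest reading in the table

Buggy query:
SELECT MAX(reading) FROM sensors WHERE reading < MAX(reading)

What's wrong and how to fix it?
Bug: MAX(reading) on the right of the comparison is an aggregate-in-WHERE error

Fix: Put the inner MAX in a scalar subquery

Corrected query:
SELECT MAX(reading) FROM sensors WHERE reading < (SELECT MAX(reading) FROM sensors)

Result:
MAX(reading)
------------
36.7        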